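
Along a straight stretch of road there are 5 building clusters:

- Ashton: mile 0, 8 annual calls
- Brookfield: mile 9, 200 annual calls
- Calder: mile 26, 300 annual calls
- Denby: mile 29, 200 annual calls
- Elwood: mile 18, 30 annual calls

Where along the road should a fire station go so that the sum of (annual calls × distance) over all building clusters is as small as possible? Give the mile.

x = 26

For a sum of weighted absolute distances on a line, the optimum is the weighted median (not the mean). Total weight W = 738; half-weight = 369.
Sort by position and accumulate weight:
  mile 0 (Ashton, w=8) → cum 8
  mile 9 (Brookfield, w=200) → cum 208
  mile 18 (Elwood, w=30) → cum 238
  mile 26 (Calder, w=300) → cum 538  ≥ 369 → median here
  mile 29 (Denby, w=200) → cum 738
Optimal location: mile 26.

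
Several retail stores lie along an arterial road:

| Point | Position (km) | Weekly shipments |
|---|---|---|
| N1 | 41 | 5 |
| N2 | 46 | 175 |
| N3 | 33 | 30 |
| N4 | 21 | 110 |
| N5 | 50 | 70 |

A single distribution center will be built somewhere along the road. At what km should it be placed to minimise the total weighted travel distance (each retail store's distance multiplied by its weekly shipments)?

x = 46

For a sum of weighted absolute distances on a line, the optimum is the weighted median (not the mean). Total weight W = 390; half-weight = 195.
Sort by position and accumulate weight:
  km 21 (N4, w=110) → cum 110
  km 33 (N3, w=30) → cum 140
  km 41 (N1, w=5) → cum 145
  km 46 (N2, w=175) → cum 320  ≥ 195 → median here
  km 50 (N5, w=70) → cum 390
Optimal location: km 46.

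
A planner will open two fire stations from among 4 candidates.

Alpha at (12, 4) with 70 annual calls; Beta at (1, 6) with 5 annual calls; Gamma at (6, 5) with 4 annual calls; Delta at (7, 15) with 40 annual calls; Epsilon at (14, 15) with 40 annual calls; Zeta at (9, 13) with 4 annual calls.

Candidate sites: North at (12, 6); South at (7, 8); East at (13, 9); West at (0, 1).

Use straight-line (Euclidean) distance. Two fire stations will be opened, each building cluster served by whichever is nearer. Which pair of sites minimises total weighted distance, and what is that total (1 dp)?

Evaluate every pair (each demand assigned to the nearer of the two):
  {North, East}: total = 824.7
  {North, South}: total = 854.6
  {South, East}: total = 946.1
  {North, West}: total = 1000.9
  {East, West}: total = 1016.6
  {South, West}: total = 1183.9
Best pair: {North, East} with total 824.7.

{North, East}, total 824.7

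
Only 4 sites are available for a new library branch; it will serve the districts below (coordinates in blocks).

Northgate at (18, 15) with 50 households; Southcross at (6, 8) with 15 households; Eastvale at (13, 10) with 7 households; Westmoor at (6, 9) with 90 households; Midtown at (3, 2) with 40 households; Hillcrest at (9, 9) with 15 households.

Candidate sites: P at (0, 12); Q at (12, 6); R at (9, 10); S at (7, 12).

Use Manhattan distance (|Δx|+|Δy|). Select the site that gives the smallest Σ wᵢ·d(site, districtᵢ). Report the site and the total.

R, total 1738 blocks

Total weighted distance at each candidate:
  P (0, 12): total = 2815
  Q (12, 6): total = 2325
  R (9, 10): total = 1738
  S (7, 12): total = 1826
Minimum is at R with total 1738 blocks.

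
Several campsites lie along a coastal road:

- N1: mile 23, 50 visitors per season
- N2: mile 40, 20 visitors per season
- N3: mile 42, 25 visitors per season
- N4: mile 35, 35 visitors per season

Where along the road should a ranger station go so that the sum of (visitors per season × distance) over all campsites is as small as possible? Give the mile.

For a sum of weighted absolute distances on a line, the optimum is the weighted median (not the mean). Total weight W = 130; half-weight = 65.
Sort by position and accumulate weight:
  mile 23 (N1, w=50) → cum 50
  mile 35 (N4, w=35) → cum 85  ≥ 65 → median here
  mile 40 (N2, w=20) → cum 105
  mile 42 (N3, w=25) → cum 130
Optimal location: mile 35.

x = 35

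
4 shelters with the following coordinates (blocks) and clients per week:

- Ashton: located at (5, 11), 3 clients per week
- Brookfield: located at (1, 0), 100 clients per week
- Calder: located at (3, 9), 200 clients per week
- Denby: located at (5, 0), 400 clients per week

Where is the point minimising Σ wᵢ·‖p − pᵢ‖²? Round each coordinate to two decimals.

The minimiser of Σwᵢ‖p−pᵢ‖² is the weighted centroid p* = (Σwᵢpᵢ)/(Σwᵢ).
Σwᵢ = 703.
Σwᵢxᵢ = 3·5 + 100·1 + 200·3 + 400·5 = 2715.
Σwᵢyᵢ = 3·11 + 100·0 + 200·9 + 400·0 = 1833.
x* = 2715/703 = 3.86, y* = 1833/703 = 2.61.

(3.86, 2.61)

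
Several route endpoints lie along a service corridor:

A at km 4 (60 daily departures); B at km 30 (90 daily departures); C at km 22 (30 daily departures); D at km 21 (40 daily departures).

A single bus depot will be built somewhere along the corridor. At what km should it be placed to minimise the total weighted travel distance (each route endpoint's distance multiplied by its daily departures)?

For a sum of weighted absolute distances on a line, the optimum is the weighted median (not the mean). Total weight W = 220; half-weight = 110.
Sort by position and accumulate weight:
  km 4 (A, w=60) → cum 60
  km 21 (D, w=40) → cum 100
  km 22 (C, w=30) → cum 130  ≥ 110 → median here
  km 30 (B, w=90) → cum 220
Optimal location: km 22.

x = 22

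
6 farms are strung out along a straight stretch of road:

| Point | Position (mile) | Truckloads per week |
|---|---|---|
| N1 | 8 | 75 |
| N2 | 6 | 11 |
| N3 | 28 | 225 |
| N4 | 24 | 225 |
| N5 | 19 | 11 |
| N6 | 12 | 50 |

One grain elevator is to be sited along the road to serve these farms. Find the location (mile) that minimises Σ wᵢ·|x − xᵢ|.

For a sum of weighted absolute distances on a line, the optimum is the weighted median (not the mean). Total weight W = 597; half-weight = 298.5.
Sort by position and accumulate weight:
  mile 6 (N2, w=11) → cum 11
  mile 8 (N1, w=75) → cum 86
  mile 12 (N6, w=50) → cum 136
  mile 19 (N5, w=11) → cum 147
  mile 24 (N4, w=225) → cum 372  ≥ 298.5 → median here
  mile 28 (N3, w=225) → cum 597
Optimal location: mile 24.

x = 24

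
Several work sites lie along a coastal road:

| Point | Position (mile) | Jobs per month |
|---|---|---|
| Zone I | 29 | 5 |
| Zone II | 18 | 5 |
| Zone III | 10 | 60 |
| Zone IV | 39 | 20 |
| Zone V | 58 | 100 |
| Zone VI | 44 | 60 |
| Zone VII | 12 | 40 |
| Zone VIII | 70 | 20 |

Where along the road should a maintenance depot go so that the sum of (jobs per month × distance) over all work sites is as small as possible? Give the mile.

x = 44

For a sum of weighted absolute distances on a line, the optimum is the weighted median (not the mean). Total weight W = 310; half-weight = 155.
Sort by position and accumulate weight:
  mile 10 (Zone III, w=60) → cum 60
  mile 12 (Zone VII, w=40) → cum 100
  mile 18 (Zone II, w=5) → cum 105
  mile 29 (Zone I, w=5) → cum 110
  mile 39 (Zone IV, w=20) → cum 130
  mile 44 (Zone VI, w=60) → cum 190  ≥ 155 → median here
  mile 58 (Zone V, w=100) → cum 290
  mile 70 (Zone VIII, w=20) → cum 310
Optimal location: mile 44.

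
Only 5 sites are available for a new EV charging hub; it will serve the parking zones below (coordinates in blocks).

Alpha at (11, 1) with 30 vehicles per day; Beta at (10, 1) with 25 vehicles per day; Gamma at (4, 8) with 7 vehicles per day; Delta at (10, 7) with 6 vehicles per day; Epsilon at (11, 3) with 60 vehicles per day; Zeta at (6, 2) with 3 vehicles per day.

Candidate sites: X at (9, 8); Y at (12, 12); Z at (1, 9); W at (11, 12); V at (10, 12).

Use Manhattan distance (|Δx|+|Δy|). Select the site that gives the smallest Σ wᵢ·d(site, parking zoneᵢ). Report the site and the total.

X, total 964 blocks

Total weighted distance at each candidate:
  X (9, 8): total = 964
  Y (12, 12): total = 1459
  Z (1, 9): total = 2055
  W (11, 12): total = 1328
  V (10, 12): total = 1377
Minimum is at X with total 964 blocks.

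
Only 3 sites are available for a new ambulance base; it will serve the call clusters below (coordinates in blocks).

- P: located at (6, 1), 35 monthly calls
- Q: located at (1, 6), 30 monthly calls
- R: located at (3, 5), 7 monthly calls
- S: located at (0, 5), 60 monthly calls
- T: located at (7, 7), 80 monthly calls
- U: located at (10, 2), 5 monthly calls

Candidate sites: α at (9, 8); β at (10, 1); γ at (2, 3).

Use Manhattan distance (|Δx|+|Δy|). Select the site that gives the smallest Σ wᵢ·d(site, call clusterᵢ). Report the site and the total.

Total weighted distance at each candidate:
  α (9, 8): total = 1708
  β (10, 1): total = 2202
  γ (2, 3): total = 1356
Minimum is at γ with total 1356 blocks.

γ, total 1356 blocks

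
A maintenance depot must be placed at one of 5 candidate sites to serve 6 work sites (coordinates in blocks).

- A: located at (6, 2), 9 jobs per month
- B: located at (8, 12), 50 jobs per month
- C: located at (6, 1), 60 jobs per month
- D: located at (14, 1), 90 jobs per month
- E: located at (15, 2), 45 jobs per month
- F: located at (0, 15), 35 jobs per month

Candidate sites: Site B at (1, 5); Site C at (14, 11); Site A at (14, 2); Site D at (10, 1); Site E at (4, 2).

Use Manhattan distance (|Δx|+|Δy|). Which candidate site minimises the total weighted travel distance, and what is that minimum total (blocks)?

Total weighted distance at each candidate:
  Site B (1, 5): total = 3992
  Site C (14, 11): total = 3563
  Site A (14, 2): total = 2492
  Site D (10, 1): total = 2405
  Site E (4, 2): total = 2978
Minimum is at Site D with total 2405 blocks.

Site D, total 2405 blocks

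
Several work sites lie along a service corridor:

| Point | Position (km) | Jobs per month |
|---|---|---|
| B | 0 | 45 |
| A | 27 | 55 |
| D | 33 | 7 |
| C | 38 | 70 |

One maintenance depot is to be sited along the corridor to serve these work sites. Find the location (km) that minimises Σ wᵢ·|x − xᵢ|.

For a sum of weighted absolute distances on a line, the optimum is the weighted median (not the mean). Total weight W = 177; half-weight = 88.5.
Sort by position and accumulate weight:
  km 0 (B, w=45) → cum 45
  km 27 (A, w=55) → cum 100  ≥ 88.5 → median here
  km 33 (D, w=7) → cum 107
  km 38 (C, w=70) → cum 177
Optimal location: km 27.

x = 27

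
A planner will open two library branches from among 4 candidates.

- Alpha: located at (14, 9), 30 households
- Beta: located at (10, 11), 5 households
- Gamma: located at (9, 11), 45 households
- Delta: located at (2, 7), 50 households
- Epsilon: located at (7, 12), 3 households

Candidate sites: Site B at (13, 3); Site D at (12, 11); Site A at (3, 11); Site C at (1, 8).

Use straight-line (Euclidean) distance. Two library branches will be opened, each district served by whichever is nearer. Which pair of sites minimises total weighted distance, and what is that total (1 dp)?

{Site D, Site C}, total 315.9

Evaluate every pair (each demand assigned to the nearer of the two):
  {Site D, Site C}: total = 315.9
  {Site D, Site A}: total = 448.4
  {Site B, Site C}: total = 702.0
  {Site B, Site A}: total = 706.0
  {Site A, Site C}: total = 723.5
  {Site B, Site D}: total = 783.7
Best pair: {Site D, Site C} with total 315.9.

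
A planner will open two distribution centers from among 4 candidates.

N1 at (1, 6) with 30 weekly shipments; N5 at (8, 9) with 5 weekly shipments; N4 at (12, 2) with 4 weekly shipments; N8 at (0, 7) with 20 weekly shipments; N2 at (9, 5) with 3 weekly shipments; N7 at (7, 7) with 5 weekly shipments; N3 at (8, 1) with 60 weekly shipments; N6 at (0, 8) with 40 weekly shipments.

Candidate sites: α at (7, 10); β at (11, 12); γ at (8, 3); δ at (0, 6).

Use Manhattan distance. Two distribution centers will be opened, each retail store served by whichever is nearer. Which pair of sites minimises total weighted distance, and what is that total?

Evaluate every pair (each demand assigned to the nearer of the two):
  {γ, δ}: total = 334
  {α, δ}: total = 828
  {α, γ}: total = 1034
  {β, δ}: total = 1051
  {β, γ}: total = 1264
  {α, β}: total = 1550
Best pair: {γ, δ} with total 334.

{γ, δ}, total 334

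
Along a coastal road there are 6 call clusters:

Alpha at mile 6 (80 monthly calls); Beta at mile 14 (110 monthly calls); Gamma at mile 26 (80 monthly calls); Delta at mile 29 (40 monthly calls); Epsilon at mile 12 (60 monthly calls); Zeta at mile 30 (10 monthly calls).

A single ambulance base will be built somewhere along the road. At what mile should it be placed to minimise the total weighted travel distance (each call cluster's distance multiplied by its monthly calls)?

x = 14

For a sum of weighted absolute distances on a line, the optimum is the weighted median (not the mean). Total weight W = 380; half-weight = 190.
Sort by position and accumulate weight:
  mile 6 (Alpha, w=80) → cum 80
  mile 12 (Epsilon, w=60) → cum 140
  mile 14 (Beta, w=110) → cum 250  ≥ 190 → median here
  mile 26 (Gamma, w=80) → cum 330
  mile 29 (Delta, w=40) → cum 370
  mile 30 (Zeta, w=10) → cum 380
Optimal location: mile 14.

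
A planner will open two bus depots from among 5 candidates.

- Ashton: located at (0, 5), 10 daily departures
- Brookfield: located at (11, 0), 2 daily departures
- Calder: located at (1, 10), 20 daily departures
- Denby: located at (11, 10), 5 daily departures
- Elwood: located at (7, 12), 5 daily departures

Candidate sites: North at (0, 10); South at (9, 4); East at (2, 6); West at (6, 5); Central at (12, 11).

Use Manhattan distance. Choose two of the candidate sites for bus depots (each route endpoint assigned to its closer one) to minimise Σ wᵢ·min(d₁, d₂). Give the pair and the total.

{North, Central}, total 134

Evaluate every pair (each demand assigned to the nearer of the two):
  {North, Central}: total = 134
  {North, South}: total = 167
  {North, East}: total = 180
  {North, West}: total = 180
  {East, Central}: total = 194
  {South, East}: total = 232
  {East, West}: total = 240
  {West, Central}: total = 320
  {South, West}: total = 352
  {South, Central}: total = 392
Best pair: {North, Central} with total 134.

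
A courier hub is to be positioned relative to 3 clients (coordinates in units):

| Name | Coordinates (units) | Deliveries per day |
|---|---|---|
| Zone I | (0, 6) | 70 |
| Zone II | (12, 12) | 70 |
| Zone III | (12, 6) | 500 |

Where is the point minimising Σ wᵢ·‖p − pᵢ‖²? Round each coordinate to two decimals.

The minimiser of Σwᵢ‖p−pᵢ‖² is the weighted centroid p* = (Σwᵢpᵢ)/(Σwᵢ).
Σwᵢ = 640.
Σwᵢxᵢ = 70·0 + 70·12 + 500·12 = 6840.
Σwᵢyᵢ = 70·6 + 70·12 + 500·6 = 4260.
x* = 6840/640 = 10.69, y* = 4260/640 = 6.66.

(10.69, 6.66)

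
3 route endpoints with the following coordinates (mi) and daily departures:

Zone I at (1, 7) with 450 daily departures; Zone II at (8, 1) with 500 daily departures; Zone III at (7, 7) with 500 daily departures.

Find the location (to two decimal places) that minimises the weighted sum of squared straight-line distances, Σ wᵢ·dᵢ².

The minimiser of Σwᵢ‖p−pᵢ‖² is the weighted centroid p* = (Σwᵢpᵢ)/(Σwᵢ).
Σwᵢ = 1450.
Σwᵢxᵢ = 450·1 + 500·8 + 500·7 = 7950.
Σwᵢyᵢ = 450·7 + 500·1 + 500·7 = 7150.
x* = 7950/1450 = 5.48, y* = 7150/1450 = 4.93.

(5.48, 4.93)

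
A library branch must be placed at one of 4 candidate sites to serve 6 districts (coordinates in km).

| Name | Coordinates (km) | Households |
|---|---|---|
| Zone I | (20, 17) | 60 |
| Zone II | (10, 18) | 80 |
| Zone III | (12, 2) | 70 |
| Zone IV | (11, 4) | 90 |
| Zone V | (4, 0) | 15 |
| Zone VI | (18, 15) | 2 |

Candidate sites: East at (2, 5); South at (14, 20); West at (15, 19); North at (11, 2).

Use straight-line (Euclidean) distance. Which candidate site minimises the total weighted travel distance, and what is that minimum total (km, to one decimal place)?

Total weighted distance at each candidate:
  East (2, 5): total = 4183.5
  South (14, 20): total = 3841.3
  West (15, 19): total = 3675.9
  North (11, 2): total = 2720.8
Minimum is at North with total 2720.8 km.

North, total 2720.8 km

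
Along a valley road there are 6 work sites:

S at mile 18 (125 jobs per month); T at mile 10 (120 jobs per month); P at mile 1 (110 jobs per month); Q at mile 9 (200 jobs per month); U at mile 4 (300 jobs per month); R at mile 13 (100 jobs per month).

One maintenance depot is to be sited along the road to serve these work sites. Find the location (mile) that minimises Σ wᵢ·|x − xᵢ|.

x = 9

For a sum of weighted absolute distances on a line, the optimum is the weighted median (not the mean). Total weight W = 955; half-weight = 477.5.
Sort by position and accumulate weight:
  mile 1 (P, w=110) → cum 110
  mile 4 (U, w=300) → cum 410
  mile 9 (Q, w=200) → cum 610  ≥ 477.5 → median here
  mile 10 (T, w=120) → cum 730
  mile 13 (R, w=100) → cum 830
  mile 18 (S, w=125) → cum 955
Optimal location: mile 9.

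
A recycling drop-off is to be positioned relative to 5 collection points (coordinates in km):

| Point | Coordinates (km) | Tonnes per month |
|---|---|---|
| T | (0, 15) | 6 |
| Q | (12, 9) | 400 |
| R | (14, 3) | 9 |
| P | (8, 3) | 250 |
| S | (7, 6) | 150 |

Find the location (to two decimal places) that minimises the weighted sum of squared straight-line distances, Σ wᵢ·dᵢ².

(9.79, 6.59)

The minimiser of Σwᵢ‖p−pᵢ‖² is the weighted centroid p* = (Σwᵢpᵢ)/(Σwᵢ).
Σwᵢ = 815.
Σwᵢxᵢ = 6·0 + 400·12 + 9·14 + 250·8 + 150·7 = 7976.
Σwᵢyᵢ = 6·15 + 400·9 + 9·3 + 250·3 + 150·6 = 5367.
x* = 7976/815 = 9.79, y* = 5367/815 = 6.59.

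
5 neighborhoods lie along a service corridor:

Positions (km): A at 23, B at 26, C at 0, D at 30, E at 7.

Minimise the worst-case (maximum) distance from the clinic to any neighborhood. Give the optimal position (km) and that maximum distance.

location 15, max distance 15

The 1-center on a line is the midpoint of the two extreme points: leftmost at 0, rightmost at 30.
Optimal location = (0 + 30)/2 = 15; maximum distance = (30 − 0)/2 = 15.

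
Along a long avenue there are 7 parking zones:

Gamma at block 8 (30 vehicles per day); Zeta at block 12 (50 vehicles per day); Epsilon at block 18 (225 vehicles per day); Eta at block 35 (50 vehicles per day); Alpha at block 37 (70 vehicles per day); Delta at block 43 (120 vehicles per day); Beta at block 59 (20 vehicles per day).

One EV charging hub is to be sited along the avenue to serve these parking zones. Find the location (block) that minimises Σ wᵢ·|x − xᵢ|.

x = 18

For a sum of weighted absolute distances on a line, the optimum is the weighted median (not the mean). Total weight W = 565; half-weight = 282.5.
Sort by position and accumulate weight:
  block 8 (Gamma, w=30) → cum 30
  block 12 (Zeta, w=50) → cum 80
  block 18 (Epsilon, w=225) → cum 305  ≥ 282.5 → median here
  block 35 (Eta, w=50) → cum 355
  block 37 (Alpha, w=70) → cum 425
  block 43 (Delta, w=120) → cum 545
  block 59 (Beta, w=20) → cum 565
Optimal location: block 18.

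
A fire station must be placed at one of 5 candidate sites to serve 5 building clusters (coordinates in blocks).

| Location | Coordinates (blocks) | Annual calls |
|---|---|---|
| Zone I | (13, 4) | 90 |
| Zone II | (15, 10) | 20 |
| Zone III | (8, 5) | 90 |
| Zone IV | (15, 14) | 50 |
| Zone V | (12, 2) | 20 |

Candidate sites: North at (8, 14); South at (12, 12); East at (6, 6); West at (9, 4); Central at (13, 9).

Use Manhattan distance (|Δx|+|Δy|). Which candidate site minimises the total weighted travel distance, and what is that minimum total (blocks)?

Total weighted distance at each candidate:
  North (8, 14): total = 3050
  South (12, 12): total = 2350
  East (6, 6): total = 2390
  West (9, 4): total = 1680
  Central (13, 9): total = 1830
Minimum is at West with total 1680 blocks.

West, total 1680 blocks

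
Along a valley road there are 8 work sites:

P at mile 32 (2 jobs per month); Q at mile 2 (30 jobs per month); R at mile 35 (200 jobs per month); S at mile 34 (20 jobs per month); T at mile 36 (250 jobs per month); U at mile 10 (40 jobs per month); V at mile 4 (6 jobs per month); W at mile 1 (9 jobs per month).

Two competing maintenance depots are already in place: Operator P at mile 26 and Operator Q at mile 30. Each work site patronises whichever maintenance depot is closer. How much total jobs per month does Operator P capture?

85

The indifferent point is the midpoint (26+30)/2 = 28; work sites left of it (closer to Operator P at 26) go to Operator P, those right go to Operator Q.
  W at 1 (w=9) → Operator P
  Q at 2 (w=30) → Operator P
  V at 4 (w=6) → Operator P
  U at 10 (w=40) → Operator P
  P at 32 (w=2) → Operator Q
  S at 34 (w=20) → Operator Q
  R at 35 (w=200) → Operator Q
  T at 36 (w=250) → Operator Q
Operator P captures 85; Operator Q captures 472.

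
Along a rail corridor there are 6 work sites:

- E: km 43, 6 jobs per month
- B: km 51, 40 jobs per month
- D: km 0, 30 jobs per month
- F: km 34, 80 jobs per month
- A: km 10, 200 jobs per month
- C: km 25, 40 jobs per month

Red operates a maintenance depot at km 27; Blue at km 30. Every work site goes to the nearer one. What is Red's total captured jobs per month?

The indifferent point is the midpoint (27+30)/2 = 28.5; work sites left of it (closer to Red at 27) go to Red, those right go to Blue.
  D at 0 (w=30) → Red
  A at 10 (w=200) → Red
  C at 25 (w=40) → Red
  F at 34 (w=80) → Blue
  E at 43 (w=6) → Blue
  B at 51 (w=40) → Blue
Red captures 270; Blue captures 126.

270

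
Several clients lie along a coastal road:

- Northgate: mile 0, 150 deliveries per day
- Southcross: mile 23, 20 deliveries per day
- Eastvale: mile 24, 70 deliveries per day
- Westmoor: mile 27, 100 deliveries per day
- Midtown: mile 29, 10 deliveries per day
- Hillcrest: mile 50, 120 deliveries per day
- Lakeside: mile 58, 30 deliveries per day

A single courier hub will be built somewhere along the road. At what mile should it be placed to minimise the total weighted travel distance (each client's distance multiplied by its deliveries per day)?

x = 27

For a sum of weighted absolute distances on a line, the optimum is the weighted median (not the mean). Total weight W = 500; half-weight = 250.
Sort by position and accumulate weight:
  mile 0 (Northgate, w=150) → cum 150
  mile 23 (Southcross, w=20) → cum 170
  mile 24 (Eastvale, w=70) → cum 240
  mile 27 (Westmoor, w=100) → cum 340  ≥ 250 → median here
  mile 29 (Midtown, w=10) → cum 350
  mile 50 (Hillcrest, w=120) → cum 470
  mile 58 (Lakeside, w=30) → cum 500
Optimal location: mile 27.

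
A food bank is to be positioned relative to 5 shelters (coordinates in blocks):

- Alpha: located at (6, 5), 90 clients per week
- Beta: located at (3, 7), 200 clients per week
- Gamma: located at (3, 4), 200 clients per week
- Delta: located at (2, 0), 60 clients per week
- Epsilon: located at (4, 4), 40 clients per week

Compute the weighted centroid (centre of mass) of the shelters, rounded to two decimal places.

(3.42, 4.76)

The minimiser of Σwᵢ‖p−pᵢ‖² is the weighted centroid p* = (Σwᵢpᵢ)/(Σwᵢ).
Σwᵢ = 590.
Σwᵢxᵢ = 90·6 + 200·3 + 200·3 + 60·2 + 40·4 = 2020.
Σwᵢyᵢ = 90·5 + 200·7 + 200·4 + 60·0 + 40·4 = 2810.
x* = 2020/590 = 3.42, y* = 2810/590 = 4.76.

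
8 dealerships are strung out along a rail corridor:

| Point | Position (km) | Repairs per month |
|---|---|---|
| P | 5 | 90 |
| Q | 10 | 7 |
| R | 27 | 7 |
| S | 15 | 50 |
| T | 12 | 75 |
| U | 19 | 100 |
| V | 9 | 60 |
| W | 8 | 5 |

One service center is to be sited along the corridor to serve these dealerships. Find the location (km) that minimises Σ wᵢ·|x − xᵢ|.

For a sum of weighted absolute distances on a line, the optimum is the weighted median (not the mean). Total weight W = 394; half-weight = 197.
Sort by position and accumulate weight:
  km 5 (P, w=90) → cum 90
  km 8 (W, w=5) → cum 95
  km 9 (V, w=60) → cum 155
  km 10 (Q, w=7) → cum 162
  km 12 (T, w=75) → cum 237  ≥ 197 → median here
  km 15 (S, w=50) → cum 287
  km 19 (U, w=100) → cum 387
  km 27 (R, w=7) → cum 394
Optimal location: km 12.

x = 12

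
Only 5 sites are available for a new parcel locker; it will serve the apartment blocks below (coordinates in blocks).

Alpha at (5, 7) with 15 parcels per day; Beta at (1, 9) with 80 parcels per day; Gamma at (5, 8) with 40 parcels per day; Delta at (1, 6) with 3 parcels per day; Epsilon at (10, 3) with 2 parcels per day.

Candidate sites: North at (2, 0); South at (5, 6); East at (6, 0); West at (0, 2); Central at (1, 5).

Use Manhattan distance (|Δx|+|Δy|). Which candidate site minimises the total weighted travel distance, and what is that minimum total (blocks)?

South, total 683 blocks

Total weighted distance at each candidate:
  North (2, 0): total = 1433
  South (5, 6): total = 683
  East (6, 0): total = 1647
  West (0, 2): total = 1267
  Central (1, 5): total = 715
Minimum is at South with total 683 blocks.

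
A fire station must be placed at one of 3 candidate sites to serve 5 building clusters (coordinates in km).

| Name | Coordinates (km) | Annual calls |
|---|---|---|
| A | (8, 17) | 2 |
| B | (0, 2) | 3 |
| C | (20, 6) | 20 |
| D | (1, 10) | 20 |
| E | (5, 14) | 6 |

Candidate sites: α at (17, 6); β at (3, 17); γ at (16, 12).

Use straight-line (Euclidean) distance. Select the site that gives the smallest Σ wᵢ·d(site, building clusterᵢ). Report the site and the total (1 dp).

Total weighted distance at each candidate:
  α (17, 6): total = 557.2
  β (3, 17): total = 628.1
  γ (16, 12): total = 589.4
Minimum is at α with total 557.2 km.

α, total 557.2 km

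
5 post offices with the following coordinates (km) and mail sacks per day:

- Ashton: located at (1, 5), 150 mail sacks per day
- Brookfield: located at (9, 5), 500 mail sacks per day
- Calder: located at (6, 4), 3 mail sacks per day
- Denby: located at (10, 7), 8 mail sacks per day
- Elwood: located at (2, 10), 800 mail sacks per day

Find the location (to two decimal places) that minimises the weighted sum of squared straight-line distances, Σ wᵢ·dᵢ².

(4.34, 7.75)

The minimiser of Σwᵢ‖p−pᵢ‖² is the weighted centroid p* = (Σwᵢpᵢ)/(Σwᵢ).
Σwᵢ = 1461.
Σwᵢxᵢ = 150·1 + 500·9 + 3·6 + 8·10 + 800·2 = 6348.
Σwᵢyᵢ = 150·5 + 500·5 + 3·4 + 8·7 + 800·10 = 11318.
x* = 6348/1461 = 4.34, y* = 11318/1461 = 7.75.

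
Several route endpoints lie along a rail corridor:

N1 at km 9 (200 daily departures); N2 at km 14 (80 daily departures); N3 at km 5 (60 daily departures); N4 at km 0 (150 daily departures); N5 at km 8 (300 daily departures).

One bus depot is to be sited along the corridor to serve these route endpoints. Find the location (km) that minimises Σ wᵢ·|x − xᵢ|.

x = 8

For a sum of weighted absolute distances on a line, the optimum is the weighted median (not the mean). Total weight W = 790; half-weight = 395.
Sort by position and accumulate weight:
  km 0 (N4, w=150) → cum 150
  km 5 (N3, w=60) → cum 210
  km 8 (N5, w=300) → cum 510  ≥ 395 → median here
  km 9 (N1, w=200) → cum 710
  km 14 (N2, w=80) → cum 790
Optimal location: km 8.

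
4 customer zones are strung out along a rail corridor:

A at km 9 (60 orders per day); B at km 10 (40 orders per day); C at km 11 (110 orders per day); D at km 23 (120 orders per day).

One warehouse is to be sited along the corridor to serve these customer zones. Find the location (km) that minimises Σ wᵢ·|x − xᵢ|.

For a sum of weighted absolute distances on a line, the optimum is the weighted median (not the mean). Total weight W = 330; half-weight = 165.
Sort by position and accumulate weight:
  km 9 (A, w=60) → cum 60
  km 10 (B, w=40) → cum 100
  km 11 (C, w=110) → cum 210  ≥ 165 → median here
  km 23 (D, w=120) → cum 330
Optimal location: km 11.

x = 11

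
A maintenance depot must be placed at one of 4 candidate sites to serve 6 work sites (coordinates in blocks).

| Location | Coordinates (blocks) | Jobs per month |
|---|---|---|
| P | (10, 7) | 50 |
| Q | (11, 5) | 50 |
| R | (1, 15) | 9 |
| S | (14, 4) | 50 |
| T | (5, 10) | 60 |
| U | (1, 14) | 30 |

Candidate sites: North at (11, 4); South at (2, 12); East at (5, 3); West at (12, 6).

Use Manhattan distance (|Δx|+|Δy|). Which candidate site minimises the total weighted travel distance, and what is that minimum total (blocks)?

Total weighted distance at each candidate:
  North (11, 4): total = 1909
  South (2, 12): total = 2876
  East (5, 3): total = 2364
  West (12, 6): total = 1860
Minimum is at West with total 1860 blocks.

West, total 1860 blocks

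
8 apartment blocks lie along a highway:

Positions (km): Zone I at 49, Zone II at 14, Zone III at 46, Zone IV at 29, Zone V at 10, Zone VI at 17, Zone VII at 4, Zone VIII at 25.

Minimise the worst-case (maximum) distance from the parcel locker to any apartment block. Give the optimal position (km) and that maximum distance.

The 1-center on a line is the midpoint of the two extreme points: leftmost at 4, rightmost at 49.
Optimal location = (4 + 49)/2 = 26.5; maximum distance = (49 − 4)/2 = 22.5.

location 26.5, max distance 22.5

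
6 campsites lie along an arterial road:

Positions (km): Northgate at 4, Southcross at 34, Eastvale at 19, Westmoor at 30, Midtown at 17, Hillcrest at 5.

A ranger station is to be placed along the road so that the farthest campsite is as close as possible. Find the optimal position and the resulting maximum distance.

location 19, max distance 15

The 1-center on a line is the midpoint of the two extreme points: leftmost at 4, rightmost at 34.
Optimal location = (4 + 34)/2 = 19; maximum distance = (34 − 4)/2 = 15.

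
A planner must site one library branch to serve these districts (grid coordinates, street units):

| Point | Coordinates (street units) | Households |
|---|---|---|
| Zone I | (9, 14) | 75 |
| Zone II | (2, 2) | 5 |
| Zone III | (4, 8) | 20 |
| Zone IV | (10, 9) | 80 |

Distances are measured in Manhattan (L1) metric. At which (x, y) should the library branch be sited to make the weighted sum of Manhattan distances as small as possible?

(9, 9)

Manhattan distance separates: Σwᵢ(|x−xᵢ|+|y−yᵢ|) = Σwᵢ|x−xᵢ| + Σwᵢ|y−yᵢ|, so x and y are optimised independently as 1-D weighted medians.
Total weight W = 180; half = 90.
x-coordinate, sorted with cumulative weight:
  x=2 (Zone II, w=5) cum 5
  x=4 (Zone III, w=20) cum 25
  x=9 (Zone I, w=75) cum 100  ← median
  x=10 (Zone IV, w=80) cum 180
⇒ x* = 9
y-coordinate, sorted with cumulative weight:
  y=2 (Zone II, w=5) cum 5
  y=8 (Zone III, w=20) cum 25
  y=9 (Zone IV, w=80) cum 105  ← median
  y=14 (Zone I, w=75) cum 180
⇒ y* = 9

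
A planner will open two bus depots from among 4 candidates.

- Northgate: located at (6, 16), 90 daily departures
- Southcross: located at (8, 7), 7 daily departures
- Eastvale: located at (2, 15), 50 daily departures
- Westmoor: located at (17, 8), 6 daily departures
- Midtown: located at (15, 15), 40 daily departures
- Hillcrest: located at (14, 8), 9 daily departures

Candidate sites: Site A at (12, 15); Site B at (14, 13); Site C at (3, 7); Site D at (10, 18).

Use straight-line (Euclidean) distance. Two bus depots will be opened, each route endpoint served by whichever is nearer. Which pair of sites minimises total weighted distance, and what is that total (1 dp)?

Evaluate every pair (each demand assigned to the nearer of the two):
  {Site B, Site D}: total = 1058.5
  {Site A, Site D}: total = 1129.4
  {Site A, Site C}: total = 1222.7
  {Site C, Site D}: total = 1244.0
  {Site A, Site B}: total = 1276.3
  {Site B, Site C}: total = 1376.5
Best pair: {Site B, Site D} with total 1058.5.

{Site B, Site D}, total 1058.5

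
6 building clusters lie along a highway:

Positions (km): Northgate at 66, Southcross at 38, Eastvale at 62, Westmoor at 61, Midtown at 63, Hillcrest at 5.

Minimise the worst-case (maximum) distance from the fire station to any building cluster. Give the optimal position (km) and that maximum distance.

location 35.5, max distance 30.5

The 1-center on a line is the midpoint of the two extreme points: leftmost at 5, rightmost at 66.
Optimal location = (5 + 66)/2 = 35.5; maximum distance = (66 − 5)/2 = 30.5.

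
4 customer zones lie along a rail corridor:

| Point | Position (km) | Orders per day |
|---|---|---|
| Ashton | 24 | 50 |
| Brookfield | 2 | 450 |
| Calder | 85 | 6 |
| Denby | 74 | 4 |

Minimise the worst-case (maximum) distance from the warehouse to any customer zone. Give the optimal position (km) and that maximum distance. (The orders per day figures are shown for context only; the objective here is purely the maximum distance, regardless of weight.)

location 43.5, max distance 41.5

The 1-center on a line is the midpoint of the two extreme points: leftmost at 2, rightmost at 85.
Optimal location = (2 + 85)/2 = 43.5; maximum distance = (85 − 2)/2 = 41.5.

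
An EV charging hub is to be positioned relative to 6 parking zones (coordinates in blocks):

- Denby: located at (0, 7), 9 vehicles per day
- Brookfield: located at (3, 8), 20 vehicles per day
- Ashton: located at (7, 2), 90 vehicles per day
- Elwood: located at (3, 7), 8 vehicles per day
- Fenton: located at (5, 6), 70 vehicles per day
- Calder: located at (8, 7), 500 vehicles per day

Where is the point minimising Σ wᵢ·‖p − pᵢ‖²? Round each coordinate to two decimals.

The minimiser of Σwᵢ‖p−pᵢ‖² is the weighted centroid p* = (Σwᵢpᵢ)/(Σwᵢ).
Σwᵢ = 697.
Σwᵢxᵢ = 9·0 + 20·3 + 90·7 + 8·3 + 70·5 + 500·8 = 5064.
Σwᵢyᵢ = 9·7 + 20·8 + 90·2 + 8·7 + 70·6 + 500·7 = 4379.
x* = 5064/697 = 7.27, y* = 4379/697 = 6.28.

(7.27, 6.28)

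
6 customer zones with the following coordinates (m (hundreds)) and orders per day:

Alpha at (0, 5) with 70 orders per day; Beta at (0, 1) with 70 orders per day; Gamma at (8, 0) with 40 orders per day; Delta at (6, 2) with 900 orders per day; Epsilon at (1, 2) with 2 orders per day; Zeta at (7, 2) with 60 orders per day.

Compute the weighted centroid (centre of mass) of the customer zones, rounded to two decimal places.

(5.38, 2.05)

The minimiser of Σwᵢ‖p−pᵢ‖² is the weighted centroid p* = (Σwᵢpᵢ)/(Σwᵢ).
Σwᵢ = 1142.
Σwᵢxᵢ = 70·0 + 70·0 + 40·8 + 900·6 + 2·1 + 60·7 = 6142.
Σwᵢyᵢ = 70·5 + 70·1 + 40·0 + 900·2 + 2·2 + 60·2 = 2344.
x* = 6142/1142 = 5.38, y* = 2344/1142 = 2.05.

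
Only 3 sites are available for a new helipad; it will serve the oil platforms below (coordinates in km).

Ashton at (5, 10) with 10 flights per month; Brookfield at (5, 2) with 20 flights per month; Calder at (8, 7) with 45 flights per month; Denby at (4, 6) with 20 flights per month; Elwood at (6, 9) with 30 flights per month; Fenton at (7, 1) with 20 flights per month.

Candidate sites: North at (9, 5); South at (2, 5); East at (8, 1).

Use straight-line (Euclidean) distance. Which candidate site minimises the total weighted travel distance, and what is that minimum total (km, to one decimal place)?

North, total 606.1 km

Total weighted distance at each candidate:
  North (9, 5): total = 606.1
  South (2, 5): total = 770.3
  East (8, 1): total = 823.6
Minimum is at North with total 606.1 km.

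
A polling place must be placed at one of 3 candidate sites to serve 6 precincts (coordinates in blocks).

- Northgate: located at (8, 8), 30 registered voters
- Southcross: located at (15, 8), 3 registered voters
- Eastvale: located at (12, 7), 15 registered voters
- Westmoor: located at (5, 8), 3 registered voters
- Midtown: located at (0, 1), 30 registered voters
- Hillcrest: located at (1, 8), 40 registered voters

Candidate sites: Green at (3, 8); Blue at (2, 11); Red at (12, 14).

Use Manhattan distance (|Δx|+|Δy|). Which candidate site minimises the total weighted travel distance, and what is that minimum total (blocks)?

Green, total 722 blocks

Total weighted distance at each candidate:
  Green (3, 8): total = 722
  Blue (2, 11): total = 1066
  Red (12, 14): total = 1901
Minimum is at Green with total 722 blocks.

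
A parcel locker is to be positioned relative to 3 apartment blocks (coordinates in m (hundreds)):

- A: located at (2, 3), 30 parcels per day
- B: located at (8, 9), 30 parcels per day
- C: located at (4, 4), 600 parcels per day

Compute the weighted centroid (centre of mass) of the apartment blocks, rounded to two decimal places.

(4.09, 4.18)

The minimiser of Σwᵢ‖p−pᵢ‖² is the weighted centroid p* = (Σwᵢpᵢ)/(Σwᵢ).
Σwᵢ = 660.
Σwᵢxᵢ = 30·2 + 30·8 + 600·4 = 2700.
Σwᵢyᵢ = 30·3 + 30·9 + 600·4 = 2760.
x* = 2700/660 = 4.09, y* = 2760/660 = 4.18.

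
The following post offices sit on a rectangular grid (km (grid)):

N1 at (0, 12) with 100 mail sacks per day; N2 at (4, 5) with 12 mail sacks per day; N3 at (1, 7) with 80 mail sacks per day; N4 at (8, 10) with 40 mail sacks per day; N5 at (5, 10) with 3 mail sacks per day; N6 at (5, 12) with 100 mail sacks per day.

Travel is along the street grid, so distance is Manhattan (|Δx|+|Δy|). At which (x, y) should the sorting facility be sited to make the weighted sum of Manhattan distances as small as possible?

Manhattan distance separates: Σwᵢ(|x−xᵢ|+|y−yᵢ|) = Σwᵢ|x−xᵢ| + Σwᵢ|y−yᵢ|, so x and y are optimised independently as 1-D weighted medians.
Total weight W = 335; half = 167.5.
x-coordinate, sorted with cumulative weight:
  x=0 (N1, w=100) cum 100
  x=1 (N3, w=80) cum 180  ← median
  x=4 (N2, w=12) cum 192
  x=5 (N5, w=3) cum 195
  x=5 (N6, w=100) cum 295
  x=8 (N4, w=40) cum 335
⇒ x* = 1
y-coordinate, sorted with cumulative weight:
  y=5 (N2, w=12) cum 12
  y=7 (N3, w=80) cum 92
  y=10 (N4, w=40) cum 132
  y=10 (N5, w=3) cum 135
  y=12 (N1, w=100) cum 235  ← median
  y=12 (N6, w=100) cum 335
⇒ y* = 12

(1, 12)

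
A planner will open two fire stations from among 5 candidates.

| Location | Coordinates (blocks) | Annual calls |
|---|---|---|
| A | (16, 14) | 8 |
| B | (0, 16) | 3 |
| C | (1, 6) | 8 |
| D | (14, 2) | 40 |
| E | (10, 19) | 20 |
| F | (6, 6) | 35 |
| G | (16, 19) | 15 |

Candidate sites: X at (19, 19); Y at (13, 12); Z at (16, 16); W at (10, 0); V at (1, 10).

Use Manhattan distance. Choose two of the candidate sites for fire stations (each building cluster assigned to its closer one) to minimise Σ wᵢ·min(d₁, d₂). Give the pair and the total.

{Z, W}, total 999

Evaluate every pair (each demand assigned to the nearer of the two):
  {Z, W}: total = 999
  {X, W}: total = 1065
  {Y, W}: total = 1151
  {Y, V}: total = 1198
  {Z, V}: total = 1249
  {Y, Z}: total = 1328
  {X, Y}: total = 1355
  {W, V}: total = 1480
  {X, V}: total = 1497
  {X, Z}: total = 1829
Best pair: {Z, W} with total 999.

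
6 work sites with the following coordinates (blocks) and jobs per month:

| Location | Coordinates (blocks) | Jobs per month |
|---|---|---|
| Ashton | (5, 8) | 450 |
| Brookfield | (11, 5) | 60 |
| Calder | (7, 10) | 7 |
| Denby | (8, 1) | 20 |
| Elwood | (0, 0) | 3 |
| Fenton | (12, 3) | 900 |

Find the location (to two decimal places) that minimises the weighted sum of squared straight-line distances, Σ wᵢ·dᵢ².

The minimiser of Σwᵢ‖p−pᵢ‖² is the weighted centroid p* = (Σwᵢpᵢ)/(Σwᵢ).
Σwᵢ = 1440.
Σwᵢxᵢ = 450·5 + 60·11 + 7·7 + 20·8 + 3·0 + 900·12 = 13919.
Σwᵢyᵢ = 450·8 + 60·5 + 7·10 + 20·1 + 3·0 + 900·3 = 6690.
x* = 13919/1440 = 9.67, y* = 6690/1440 = 4.65.

(9.67, 4.65)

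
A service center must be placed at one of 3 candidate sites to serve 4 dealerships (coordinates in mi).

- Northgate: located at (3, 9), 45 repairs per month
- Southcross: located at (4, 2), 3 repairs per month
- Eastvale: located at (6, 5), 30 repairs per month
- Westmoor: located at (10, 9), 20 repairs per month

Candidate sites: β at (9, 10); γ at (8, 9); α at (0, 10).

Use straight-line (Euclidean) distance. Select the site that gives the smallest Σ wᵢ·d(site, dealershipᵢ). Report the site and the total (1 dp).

γ, total 423.4 mi

Total weighted distance at each candidate:
  β (9, 10): total = 505.2
  γ (8, 9): total = 423.4
  α (0, 10): total = 604.4
Minimum is at γ with total 423.4 mi.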